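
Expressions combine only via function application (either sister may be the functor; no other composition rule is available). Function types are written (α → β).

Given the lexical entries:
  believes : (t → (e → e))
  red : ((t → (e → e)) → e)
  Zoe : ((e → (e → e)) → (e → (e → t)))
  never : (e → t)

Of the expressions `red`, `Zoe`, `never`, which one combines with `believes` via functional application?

red

red — combines: red : ((t → (e → e)) → e) takes believes : (t → (e → e)) as argument, giving e.
Zoe : ((e → (e → e)) → (e → (e → t))) — believes needs t; Zoe needs (e → (e → e)); neither fits.
never : (e → t) — believes needs t; never needs e; neither fits.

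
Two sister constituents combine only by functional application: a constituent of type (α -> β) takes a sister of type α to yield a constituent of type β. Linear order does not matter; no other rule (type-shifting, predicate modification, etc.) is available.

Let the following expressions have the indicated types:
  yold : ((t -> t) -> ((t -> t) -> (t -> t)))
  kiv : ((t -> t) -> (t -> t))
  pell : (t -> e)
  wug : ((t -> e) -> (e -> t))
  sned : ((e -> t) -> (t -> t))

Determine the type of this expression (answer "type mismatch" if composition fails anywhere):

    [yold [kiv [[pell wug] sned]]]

((t -> t) -> (t -> t))

[pell wug]: functor wug : ((t -> e) -> (e -> t)), argument pell : (t -> e); result (e -> t).
[[pell wug] sned]: functor sned : ((e -> t) -> (t -> t)), argument [pell wug] : (e -> t); result (t -> t).
[kiv [[pell wug] sned]]: functor kiv : ((t -> t) -> (t -> t)), argument [[pell wug] sned] : (t -> t); result (t -> t).
[yold [kiv [[pell wug] sned]]]: functor yold : ((t -> t) -> ((t -> t) -> (t -> t))), argument [kiv [[pell wug] sned]] : (t -> t); result ((t -> t) -> (t -> t)).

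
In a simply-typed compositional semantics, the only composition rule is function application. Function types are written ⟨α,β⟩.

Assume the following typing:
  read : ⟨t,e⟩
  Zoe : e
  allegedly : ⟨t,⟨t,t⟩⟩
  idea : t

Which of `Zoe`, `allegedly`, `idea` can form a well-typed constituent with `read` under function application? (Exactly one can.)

idea

Zoe : e — no; read wants t, and Zoe wants nothing (atomic).
allegedly : ⟨t,⟨t,t⟩⟩ — no; read wants t, and allegedly wants t.
idea — combines: read : ⟨t,e⟩ takes idea : t as argument, giving e.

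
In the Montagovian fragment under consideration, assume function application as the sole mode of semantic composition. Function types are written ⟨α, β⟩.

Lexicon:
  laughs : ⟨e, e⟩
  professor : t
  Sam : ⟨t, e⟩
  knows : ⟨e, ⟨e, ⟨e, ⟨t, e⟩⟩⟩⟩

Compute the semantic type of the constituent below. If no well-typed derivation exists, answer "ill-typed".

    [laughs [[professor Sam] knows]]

[professor Sam] — Sam of type ⟨t, e⟩ combines with professor of type t: type e.
[[professor Sam] knows] — knows of type ⟨e, ⟨e, ⟨e, ⟨t, e⟩⟩⟩⟩ combines with [professor Sam] of type e: type ⟨e, ⟨e, ⟨t, e⟩⟩⟩.
At [laughs [[professor Sam] knows]]: neither ⟨e, e⟩ nor ⟨e, ⟨e, ⟨t, e⟩⟩⟩ can take the other as argument; the node is ill-typed.

ill-typed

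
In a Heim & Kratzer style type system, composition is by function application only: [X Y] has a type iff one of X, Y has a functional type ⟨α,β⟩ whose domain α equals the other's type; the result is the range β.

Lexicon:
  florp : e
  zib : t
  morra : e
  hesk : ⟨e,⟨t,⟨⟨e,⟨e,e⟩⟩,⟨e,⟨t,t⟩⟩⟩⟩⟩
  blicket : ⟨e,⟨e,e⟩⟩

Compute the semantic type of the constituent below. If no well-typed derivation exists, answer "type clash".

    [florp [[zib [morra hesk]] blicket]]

[morra hesk]: functor hesk : ⟨e,⟨t,⟨⟨e,⟨e,e⟩⟩,⟨e,⟨t,t⟩⟩⟩⟩⟩, argument morra : e; result ⟨t,⟨⟨e,⟨e,e⟩⟩,⟨e,⟨t,t⟩⟩⟩⟩.
[zib [morra hesk]]: functor [morra hesk] : ⟨t,⟨⟨e,⟨e,e⟩⟩,⟨e,⟨t,t⟩⟩⟩⟩, argument zib : t; result ⟨⟨e,⟨e,e⟩⟩,⟨e,⟨t,t⟩⟩⟩.
[[zib [morra hesk]] blicket]: functor [zib [morra hesk]] : ⟨⟨e,⟨e,e⟩⟩,⟨e,⟨t,t⟩⟩⟩, argument blicket : ⟨e,⟨e,e⟩⟩; result ⟨e,⟨t,t⟩⟩.
[florp [[zib [morra hesk]] blicket]]: functor [[zib [morra hesk]] blicket] : ⟨e,⟨t,t⟩⟩, argument florp : e; result ⟨t,t⟩.

⟨t,t⟩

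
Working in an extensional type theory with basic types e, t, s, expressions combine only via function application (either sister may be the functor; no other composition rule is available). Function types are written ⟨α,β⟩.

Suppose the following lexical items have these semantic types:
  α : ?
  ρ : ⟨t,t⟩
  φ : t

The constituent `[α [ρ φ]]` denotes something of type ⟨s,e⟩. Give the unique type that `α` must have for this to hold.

[α [ρ φ]] must have type ⟨s,e⟩. The sister [ρ φ] has type t; that is not a function onto ⟨s,e⟩, so α must be the functor, of type ⟨t,⟨s,e⟩⟩.

⟨t,⟨s,e⟩⟩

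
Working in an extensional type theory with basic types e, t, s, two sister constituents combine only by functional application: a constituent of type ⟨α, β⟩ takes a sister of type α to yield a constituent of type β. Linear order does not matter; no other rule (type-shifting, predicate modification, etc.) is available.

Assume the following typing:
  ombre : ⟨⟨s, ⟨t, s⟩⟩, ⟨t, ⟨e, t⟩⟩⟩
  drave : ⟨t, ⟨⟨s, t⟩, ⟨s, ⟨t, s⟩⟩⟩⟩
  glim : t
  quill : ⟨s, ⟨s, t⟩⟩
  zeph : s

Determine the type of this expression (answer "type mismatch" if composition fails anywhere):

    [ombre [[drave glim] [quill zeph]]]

⟨t, ⟨e, t⟩⟩

[drave glim] — drave of type ⟨t, ⟨⟨s, t⟩, ⟨s, ⟨t, s⟩⟩⟩⟩ combines with glim of type t: type ⟨⟨s, t⟩, ⟨s, ⟨t, s⟩⟩⟩.
[quill zeph] — quill of type ⟨s, ⟨s, t⟩⟩ combines with zeph of type s: type ⟨s, t⟩.
[[drave glim] [quill zeph]] — [drave glim] of type ⟨⟨s, t⟩, ⟨s, ⟨t, s⟩⟩⟩ combines with [quill zeph] of type ⟨s, t⟩: type ⟨s, ⟨t, s⟩⟩.
[ombre [[drave glim] [quill zeph]]] — ombre of type ⟨⟨s, ⟨t, s⟩⟩, ⟨t, ⟨e, t⟩⟩⟩ combines with [[drave glim] [quill zeph]] of type ⟨s, ⟨t, s⟩⟩: type ⟨t, ⟨e, t⟩⟩.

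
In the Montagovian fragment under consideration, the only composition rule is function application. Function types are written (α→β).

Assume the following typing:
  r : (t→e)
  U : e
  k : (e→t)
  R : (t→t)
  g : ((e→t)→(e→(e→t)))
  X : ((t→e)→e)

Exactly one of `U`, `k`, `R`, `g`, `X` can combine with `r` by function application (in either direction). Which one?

X

U : e — does not combine with r.
k : (e→t) — does not combine with r.
R : (t→t) — does not combine with r.
g : ((e→t)→(e→(e→t))) — does not combine with r.
X — combines: X : ((t→e)→e) takes r : (t→e) as argument, giving e.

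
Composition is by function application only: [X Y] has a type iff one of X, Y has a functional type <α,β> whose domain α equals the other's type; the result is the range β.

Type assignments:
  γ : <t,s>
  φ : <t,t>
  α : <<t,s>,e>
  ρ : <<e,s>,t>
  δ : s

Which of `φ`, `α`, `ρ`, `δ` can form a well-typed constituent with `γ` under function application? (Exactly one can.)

α

φ : <t,t> — neither side's domain matches the other.
α — combines: α : <<t,s>,e> takes γ : <t,s> as argument, giving e.
ρ : <<e,s>,t> — neither side's domain matches the other.
δ : s — neither side's domain matches the other.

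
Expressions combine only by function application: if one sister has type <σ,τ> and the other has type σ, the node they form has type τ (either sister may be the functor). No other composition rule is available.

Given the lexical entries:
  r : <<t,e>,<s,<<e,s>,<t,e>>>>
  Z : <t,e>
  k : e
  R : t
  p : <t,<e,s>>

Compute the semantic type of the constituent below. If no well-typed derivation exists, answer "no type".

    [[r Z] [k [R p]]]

<<e,s>,<t,e>>

[r Z] — r of type <<t,e>,<s,<<e,s>,<t,e>>>> combines with Z of type <t,e>: type <s,<<e,s>,<t,e>>>.
[R p] — p of type <t,<e,s>> combines with R of type t: type <e,s>.
[k [R p]] — [R p] of type <e,s> combines with k of type e: type s.
[[r Z] [k [R p]]] — [r Z] of type <s,<<e,s>,<t,e>>> combines with [k [R p]] of type s: type <<e,s>,<t,e>>.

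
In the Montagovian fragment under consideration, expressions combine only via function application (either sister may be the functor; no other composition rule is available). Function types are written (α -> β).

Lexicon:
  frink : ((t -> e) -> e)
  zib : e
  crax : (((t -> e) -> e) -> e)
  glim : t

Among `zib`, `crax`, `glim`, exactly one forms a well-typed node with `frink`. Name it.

crax

zib : e — no; frink wants (t -> e), and zib wants nothing (atomic).
crax — combines: crax : (((t -> e) -> e) -> e) takes frink : ((t -> e) -> e) as argument, giving e.
glim : t — no; frink wants (t -> e), and glim wants nothing (atomic).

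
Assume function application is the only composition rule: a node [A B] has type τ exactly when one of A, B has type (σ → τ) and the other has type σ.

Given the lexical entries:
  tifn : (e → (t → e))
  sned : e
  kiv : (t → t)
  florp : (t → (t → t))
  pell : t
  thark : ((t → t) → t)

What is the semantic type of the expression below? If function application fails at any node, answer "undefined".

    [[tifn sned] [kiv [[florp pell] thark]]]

e

[tifn sned]: tifn is (e → (t → e)), sned is e; result (t → e).
[florp pell]: florp is (t → (t → t)), pell is t; result (t → t).
[[florp pell] thark]: thark is ((t → t) → t), [florp pell] is (t → t); result t.
[kiv [[florp pell] thark]]: kiv is (t → t), [[florp pell] thark] is t; result t.
[[tifn sned] [kiv [[florp pell] thark]]]: [tifn sned] is (t → e), [kiv [[florp pell] thark]] is t; result e.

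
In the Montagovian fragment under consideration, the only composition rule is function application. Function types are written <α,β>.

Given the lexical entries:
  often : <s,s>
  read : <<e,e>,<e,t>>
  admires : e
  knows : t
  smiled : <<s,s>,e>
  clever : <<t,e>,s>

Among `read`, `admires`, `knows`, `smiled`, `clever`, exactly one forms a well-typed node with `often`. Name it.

smiled

read : <<e,e>,<e,t>> — neither side's domain matches the other.
admires : e — neither side's domain matches the other.
knows : t — neither side's domain matches the other.
smiled — combines: smiled : <<s,s>,e> takes often : <s,s> as argument, giving e.
clever : <<t,e>,s> — neither side's domain matches the other.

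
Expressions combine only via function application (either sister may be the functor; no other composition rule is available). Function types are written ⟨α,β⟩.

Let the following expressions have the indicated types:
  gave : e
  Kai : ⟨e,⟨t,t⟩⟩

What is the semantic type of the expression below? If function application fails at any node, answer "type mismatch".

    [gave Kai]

⟨t,t⟩

[gave Kai]: ⟨e,⟨t,t⟩⟩ applied to e yields ⟨t,t⟩.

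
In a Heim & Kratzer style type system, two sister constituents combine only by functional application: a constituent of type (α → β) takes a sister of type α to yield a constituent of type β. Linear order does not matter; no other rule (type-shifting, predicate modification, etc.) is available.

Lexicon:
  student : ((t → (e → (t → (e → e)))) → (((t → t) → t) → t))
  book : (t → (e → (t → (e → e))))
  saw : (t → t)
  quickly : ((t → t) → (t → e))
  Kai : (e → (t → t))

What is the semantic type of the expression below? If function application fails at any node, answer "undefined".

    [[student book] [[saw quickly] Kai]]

[student book]: ((t → (e → (t → (e → e)))) → (((t → t) → t) → t)) applied to (t → (e → (t → (e → e)))) yields (((t → t) → t) → t).
[saw quickly]: ((t → t) → (t → e)) applied to (t → t) yields (t → e).
[[saw quickly] Kai]: (t → e) with (e → (t → t)) — neither is a function whose domain matches the other; composition fails here.

undefined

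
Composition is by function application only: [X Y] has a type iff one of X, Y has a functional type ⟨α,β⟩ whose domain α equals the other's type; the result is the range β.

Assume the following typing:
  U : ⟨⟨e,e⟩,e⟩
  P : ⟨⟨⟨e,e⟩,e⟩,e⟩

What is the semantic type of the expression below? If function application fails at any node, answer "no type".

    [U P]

[U P] — P of type ⟨⟨⟨e,e⟩,e⟩,e⟩ combines with U of type ⟨⟨e,e⟩,e⟩: type e.

e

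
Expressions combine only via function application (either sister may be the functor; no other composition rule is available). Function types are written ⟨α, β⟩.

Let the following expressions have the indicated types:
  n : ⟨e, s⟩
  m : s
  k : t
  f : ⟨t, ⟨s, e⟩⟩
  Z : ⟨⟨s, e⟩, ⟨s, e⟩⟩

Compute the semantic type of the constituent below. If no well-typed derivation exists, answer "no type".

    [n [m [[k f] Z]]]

s

[k f]: f is ⟨t, ⟨s, e⟩⟩, k is t; result ⟨s, e⟩.
[[k f] Z]: Z is ⟨⟨s, e⟩, ⟨s, e⟩⟩, [k f] is ⟨s, e⟩; result ⟨s, e⟩.
[m [[k f] Z]]: [[k f] Z] is ⟨s, e⟩, m is s; result e.
[n [m [[k f] Z]]]: n is ⟨e, s⟩, [m [[k f] Z]] is e; result s.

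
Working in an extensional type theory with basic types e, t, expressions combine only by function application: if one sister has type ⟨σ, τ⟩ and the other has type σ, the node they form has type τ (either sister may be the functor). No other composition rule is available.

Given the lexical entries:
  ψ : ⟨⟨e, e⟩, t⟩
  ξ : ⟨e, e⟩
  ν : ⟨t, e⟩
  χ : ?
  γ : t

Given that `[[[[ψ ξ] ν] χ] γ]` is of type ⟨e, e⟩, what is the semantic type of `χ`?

⟨e, ⟨t, ⟨e, e⟩⟩⟩

[[[[ψ ξ] ν] χ] γ] must have type ⟨e, e⟩. The sister γ has type t; that is not a function onto ⟨e, e⟩, so [[[ψ ξ] ν] χ] must be the functor, of type ⟨t, ⟨e, e⟩⟩.
[[[ψ ξ] ν] χ] must have type ⟨t, ⟨e, e⟩⟩. The sister [[ψ ξ] ν] has type e; that is not a function onto ⟨t, ⟨e, e⟩⟩, so χ must be the functor, of type ⟨e, ⟨t, ⟨e, e⟩⟩⟩.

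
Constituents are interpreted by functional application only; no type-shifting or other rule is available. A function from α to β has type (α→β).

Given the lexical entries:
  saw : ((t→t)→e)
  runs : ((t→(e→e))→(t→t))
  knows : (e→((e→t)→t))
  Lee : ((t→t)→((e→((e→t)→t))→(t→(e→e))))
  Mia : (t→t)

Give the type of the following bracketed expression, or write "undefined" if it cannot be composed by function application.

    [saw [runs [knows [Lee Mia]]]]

e

[Lee Mia]: Lee is ((t→t)→((e→((e→t)→t))→(t→(e→e)))), Mia is (t→t); result ((e→((e→t)→t))→(t→(e→e))).
[knows [Lee Mia]]: [Lee Mia] is ((e→((e→t)→t))→(t→(e→e))), knows is (e→((e→t)→t)); result (t→(e→e)).
[runs [knows [Lee Mia]]]: runs is ((t→(e→e))→(t→t)), [knows [Lee Mia]] is (t→(e→e)); result (t→t).
[saw [runs [knows [Lee Mia]]]]: saw is ((t→t)→e), [runs [knows [Lee Mia]]] is (t→t); result e.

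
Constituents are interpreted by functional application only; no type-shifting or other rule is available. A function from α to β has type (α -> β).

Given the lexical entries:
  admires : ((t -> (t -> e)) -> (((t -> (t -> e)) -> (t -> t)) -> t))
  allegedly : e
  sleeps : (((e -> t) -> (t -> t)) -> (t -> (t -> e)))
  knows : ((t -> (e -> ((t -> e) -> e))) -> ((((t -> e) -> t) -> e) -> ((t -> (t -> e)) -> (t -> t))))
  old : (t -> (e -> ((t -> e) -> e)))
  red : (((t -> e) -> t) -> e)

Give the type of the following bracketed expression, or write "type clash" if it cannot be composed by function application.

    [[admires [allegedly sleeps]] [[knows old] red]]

type clash

[allegedly sleeps]: e and (((e -> t) -> (t -> t)) -> (t -> (t -> e))) cannot combine by function application — type clash.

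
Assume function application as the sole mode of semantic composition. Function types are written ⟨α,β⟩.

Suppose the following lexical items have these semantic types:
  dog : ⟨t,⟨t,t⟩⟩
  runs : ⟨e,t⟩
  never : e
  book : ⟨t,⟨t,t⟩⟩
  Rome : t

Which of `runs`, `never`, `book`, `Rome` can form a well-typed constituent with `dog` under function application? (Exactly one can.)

Rome

runs : ⟨e,t⟩ — no; dog wants t, and runs wants e.
never : e — no; dog wants t, and never wants nothing (atomic).
book : ⟨t,⟨t,t⟩⟩ — no; dog wants t, and book wants t.
Rome — combines: dog : ⟨t,⟨t,t⟩⟩ takes Rome : t as argument, giving ⟨t,t⟩.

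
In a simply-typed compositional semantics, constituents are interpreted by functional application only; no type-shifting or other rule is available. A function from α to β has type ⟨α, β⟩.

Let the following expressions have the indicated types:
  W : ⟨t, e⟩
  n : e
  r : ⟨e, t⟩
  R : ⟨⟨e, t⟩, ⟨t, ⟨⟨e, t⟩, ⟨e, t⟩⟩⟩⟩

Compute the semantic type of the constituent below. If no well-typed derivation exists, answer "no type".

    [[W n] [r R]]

At [W n]: neither ⟨t, e⟩ nor e can take the other as argument; the node is ill-typed.

no type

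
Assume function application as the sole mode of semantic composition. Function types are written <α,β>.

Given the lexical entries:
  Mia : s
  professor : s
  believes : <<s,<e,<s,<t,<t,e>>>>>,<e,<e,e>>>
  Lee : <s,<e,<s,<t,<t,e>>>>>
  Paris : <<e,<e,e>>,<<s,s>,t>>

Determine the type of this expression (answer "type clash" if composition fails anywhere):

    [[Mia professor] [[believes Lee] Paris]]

[Mia professor]: s and s cannot combine by function application — type clash.

type clash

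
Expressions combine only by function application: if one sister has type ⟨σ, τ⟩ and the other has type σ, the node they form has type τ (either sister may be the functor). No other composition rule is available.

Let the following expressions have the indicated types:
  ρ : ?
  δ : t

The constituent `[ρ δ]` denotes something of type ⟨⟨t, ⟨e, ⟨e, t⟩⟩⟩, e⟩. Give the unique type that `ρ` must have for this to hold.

[ρ δ] must have type ⟨⟨t, ⟨e, ⟨e, t⟩⟩⟩, e⟩. The sister δ has type t; that is not a function onto ⟨⟨t, ⟨e, ⟨e, t⟩⟩⟩, e⟩, so ρ must be the functor, of type ⟨t, ⟨⟨t, ⟨e, ⟨e, t⟩⟩⟩, e⟩⟩.

⟨t, ⟨⟨t, ⟨e, ⟨e, t⟩⟩⟩, e⟩⟩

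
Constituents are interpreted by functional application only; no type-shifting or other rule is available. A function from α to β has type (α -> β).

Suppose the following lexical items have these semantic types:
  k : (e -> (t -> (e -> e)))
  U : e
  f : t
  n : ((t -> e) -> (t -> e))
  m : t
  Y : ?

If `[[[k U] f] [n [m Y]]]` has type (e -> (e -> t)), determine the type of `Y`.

[[[k U] f] [n [m Y]]] is required to be (e -> (e -> t)). [[k U] f] : (e -> e) cannot yield (e -> (e -> t)) as functor, so [n [m Y]] : ((e -> e) -> (e -> (e -> t))).
[n [m Y]] is required to be ((e -> e) -> (e -> (e -> t))). n : ((t -> e) -> (t -> e)) cannot yield ((e -> e) -> (e -> (e -> t))) as functor, so [m Y] : (((t -> e) -> (t -> e)) -> ((e -> e) -> (e -> (e -> t)))).
[m Y] is required to be (((t -> e) -> (t -> e)) -> ((e -> e) -> (e -> (e -> t)))). m : t cannot yield (((t -> e) -> (t -> e)) -> ((e -> e) -> (e -> (e -> t)))) as functor, so Y : (t -> (((t -> e) -> (t -> e)) -> ((e -> e) -> (e -> (e -> t))))).

(t -> (((t -> e) -> (t -> e)) -> ((e -> e) -> (e -> (e -> t)))))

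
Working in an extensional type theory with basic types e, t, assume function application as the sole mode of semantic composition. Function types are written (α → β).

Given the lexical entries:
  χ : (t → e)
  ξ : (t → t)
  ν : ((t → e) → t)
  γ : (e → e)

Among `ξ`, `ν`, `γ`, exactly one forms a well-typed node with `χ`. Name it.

ν

ξ : (t → t) — no; χ wants t, and ξ wants t.
ν — combines: ν : ((t → e) → t) takes χ : (t → e) as argument, giving t.
γ : (e → e) — no; χ wants t, and γ wants e.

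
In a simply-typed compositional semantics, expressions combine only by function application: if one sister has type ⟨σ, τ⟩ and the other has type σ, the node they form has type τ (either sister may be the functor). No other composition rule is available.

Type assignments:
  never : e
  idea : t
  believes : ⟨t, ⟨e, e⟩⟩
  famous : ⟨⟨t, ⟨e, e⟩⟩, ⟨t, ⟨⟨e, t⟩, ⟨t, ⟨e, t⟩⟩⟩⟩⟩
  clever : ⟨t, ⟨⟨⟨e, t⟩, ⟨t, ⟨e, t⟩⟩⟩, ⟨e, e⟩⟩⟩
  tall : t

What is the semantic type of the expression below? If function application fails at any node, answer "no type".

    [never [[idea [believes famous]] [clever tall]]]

e

[believes famous]: famous is ⟨⟨t, ⟨e, e⟩⟩, ⟨t, ⟨⟨e, t⟩, ⟨t, ⟨e, t⟩⟩⟩⟩⟩, believes is ⟨t, ⟨e, e⟩⟩; result ⟨t, ⟨⟨e, t⟩, ⟨t, ⟨e, t⟩⟩⟩⟩.
[idea [believes famous]]: [believes famous] is ⟨t, ⟨⟨e, t⟩, ⟨t, ⟨e, t⟩⟩⟩⟩, idea is t; result ⟨⟨e, t⟩, ⟨t, ⟨e, t⟩⟩⟩.
[clever tall]: clever is ⟨t, ⟨⟨⟨e, t⟩, ⟨t, ⟨e, t⟩⟩⟩, ⟨e, e⟩⟩⟩, tall is t; result ⟨⟨⟨e, t⟩, ⟨t, ⟨e, t⟩⟩⟩, ⟨e, e⟩⟩.
[[idea [believes famous]] [clever tall]]: [clever tall] is ⟨⟨⟨e, t⟩, ⟨t, ⟨e, t⟩⟩⟩, ⟨e, e⟩⟩, [idea [believes famous]] is ⟨⟨e, t⟩, ⟨t, ⟨e, t⟩⟩⟩; result ⟨e, e⟩.
[never [[idea [believes famous]] [clever tall]]]: [[idea [believes famous]] [clever tall]] is ⟨e, e⟩, never is e; result e.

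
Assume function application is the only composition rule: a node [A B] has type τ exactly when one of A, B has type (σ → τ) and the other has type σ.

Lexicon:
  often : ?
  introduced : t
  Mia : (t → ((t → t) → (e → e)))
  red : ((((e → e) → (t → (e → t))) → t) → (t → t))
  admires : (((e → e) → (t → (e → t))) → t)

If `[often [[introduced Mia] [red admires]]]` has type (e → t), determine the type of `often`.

At [often [[introduced Mia] [red admires]]] (required: (e → t)): [[introduced Mia] [red admires]] is (e → e), which is not a function with range (e → t); hence often is the functor — type ((e → e) → (e → t)).

((e → e) → (e → t))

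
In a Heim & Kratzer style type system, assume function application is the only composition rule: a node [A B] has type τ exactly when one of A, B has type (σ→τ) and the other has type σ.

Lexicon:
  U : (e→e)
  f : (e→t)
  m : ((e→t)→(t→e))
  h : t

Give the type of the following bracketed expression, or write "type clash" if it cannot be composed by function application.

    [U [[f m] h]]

At [f m], m : ((e→t)→(t→e)) takes f : (e→t), giving (t→e).
At [[f m] h], [f m] : (t→e) takes h : t, giving e.
At [U [[f m] h]], U : (e→e) takes [[f m] h] : e, giving e.

e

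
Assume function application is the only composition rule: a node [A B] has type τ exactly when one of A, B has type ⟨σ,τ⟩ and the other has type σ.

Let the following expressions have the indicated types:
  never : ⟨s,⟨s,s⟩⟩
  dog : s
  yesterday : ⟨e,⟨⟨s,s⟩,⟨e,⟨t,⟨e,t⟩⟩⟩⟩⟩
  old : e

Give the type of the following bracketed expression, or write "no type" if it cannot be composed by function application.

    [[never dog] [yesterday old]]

⟨e,⟨t,⟨e,t⟩⟩⟩

[never dog] — never of type ⟨s,⟨s,s⟩⟩ combines with dog of type s: type ⟨s,s⟩.
[yesterday old] — yesterday of type ⟨e,⟨⟨s,s⟩,⟨e,⟨t,⟨e,t⟩⟩⟩⟩⟩ combines with old of type e: type ⟨⟨s,s⟩,⟨e,⟨t,⟨e,t⟩⟩⟩⟩.
[[never dog] [yesterday old]] — [yesterday old] of type ⟨⟨s,s⟩,⟨e,⟨t,⟨e,t⟩⟩⟩⟩ combines with [never dog] of type ⟨s,s⟩: type ⟨e,⟨t,⟨e,t⟩⟩⟩.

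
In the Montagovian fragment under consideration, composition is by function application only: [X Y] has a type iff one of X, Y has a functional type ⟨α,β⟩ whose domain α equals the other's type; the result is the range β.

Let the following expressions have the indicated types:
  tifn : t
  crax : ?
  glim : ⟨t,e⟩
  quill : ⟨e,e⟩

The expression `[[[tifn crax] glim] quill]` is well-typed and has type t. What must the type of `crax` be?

At [[[tifn crax] glim] quill] (required: t): quill is ⟨e,e⟩, which is not a function with range t; hence [[tifn crax] glim] is the functor — type ⟨⟨e,e⟩,t⟩.
At [[tifn crax] glim] (required: ⟨⟨e,e⟩,t⟩): glim is ⟨t,e⟩, which is not a function with range ⟨⟨e,e⟩,t⟩; hence [tifn crax] is the functor — type ⟨⟨t,e⟩,⟨⟨e,e⟩,t⟩⟩.
At [tifn crax] (required: ⟨⟨t,e⟩,⟨⟨e,e⟩,t⟩⟩): tifn is t, which is not a function with range ⟨⟨t,e⟩,⟨⟨e,e⟩,t⟩⟩; hence crax is the functor — type ⟨t,⟨⟨t,e⟩,⟨⟨e,e⟩,t⟩⟩⟩.

⟨t,⟨⟨t,e⟩,⟨⟨e,e⟩,t⟩⟩⟩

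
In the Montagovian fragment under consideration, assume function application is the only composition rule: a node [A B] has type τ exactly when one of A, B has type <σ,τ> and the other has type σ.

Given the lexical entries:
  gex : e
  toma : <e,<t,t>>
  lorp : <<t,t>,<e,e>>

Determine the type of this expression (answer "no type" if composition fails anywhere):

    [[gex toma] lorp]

[gex toma]: <e,<t,t>> applied to e yields <t,t>.
[[gex toma] lorp]: <<t,t>,<e,e>> applied to <t,t> yields <e,e>.

<e,e>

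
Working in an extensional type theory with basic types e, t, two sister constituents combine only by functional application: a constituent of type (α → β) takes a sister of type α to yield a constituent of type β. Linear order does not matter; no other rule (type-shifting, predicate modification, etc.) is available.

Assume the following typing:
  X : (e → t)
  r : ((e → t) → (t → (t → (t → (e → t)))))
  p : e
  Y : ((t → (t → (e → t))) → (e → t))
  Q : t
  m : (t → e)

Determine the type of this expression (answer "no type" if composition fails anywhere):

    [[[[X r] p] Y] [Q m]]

[X r]: ((e → t) → (t → (t → (t → (e → t))))) applied to (e → t) yields (t → (t → (t → (e → t)))).
[[X r] p]: (t → (t → (t → (e → t)))) with e — neither is a function whose domain matches the other; composition fails here.

no type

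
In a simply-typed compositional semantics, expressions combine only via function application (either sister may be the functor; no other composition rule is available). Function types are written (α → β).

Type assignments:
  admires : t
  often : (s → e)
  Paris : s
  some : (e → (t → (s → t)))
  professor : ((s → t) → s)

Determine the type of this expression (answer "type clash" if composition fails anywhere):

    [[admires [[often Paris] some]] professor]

[often Paris]: often is (s → e), Paris is s; result e.
[[often Paris] some]: some is (e → (t → (s → t))), [often Paris] is e; result (t → (s → t)).
[admires [[often Paris] some]]: [[often Paris] some] is (t → (s → t)), admires is t; result (s → t).
[[admires [[often Paris] some]] professor]: professor is ((s → t) → s), [admires [[often Paris] some]] is (s → t); result s.

s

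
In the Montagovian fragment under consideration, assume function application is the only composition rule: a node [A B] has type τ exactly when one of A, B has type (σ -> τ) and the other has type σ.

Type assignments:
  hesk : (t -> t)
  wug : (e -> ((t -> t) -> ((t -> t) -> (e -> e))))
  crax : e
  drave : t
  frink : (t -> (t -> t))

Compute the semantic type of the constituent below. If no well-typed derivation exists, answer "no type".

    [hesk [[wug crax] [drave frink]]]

[wug crax]: (e -> ((t -> t) -> ((t -> t) -> (e -> e)))) applied to e yields ((t -> t) -> ((t -> t) -> (e -> e))).
[drave frink]: (t -> (t -> t)) applied to t yields (t -> t).
[[wug crax] [drave frink]]: ((t -> t) -> ((t -> t) -> (e -> e))) applied to (t -> t) yields ((t -> t) -> (e -> e)).
[hesk [[wug crax] [drave frink]]]: ((t -> t) -> (e -> e)) applied to (t -> t) yields (e -> e).

(e -> e)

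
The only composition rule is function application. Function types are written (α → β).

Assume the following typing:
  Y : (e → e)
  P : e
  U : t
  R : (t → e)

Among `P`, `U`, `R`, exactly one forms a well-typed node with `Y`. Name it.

P

P — combines: Y : (e → e) takes P : e as argument, giving e.
U : t — no; Y wants e, and U wants nothing (atomic).
R : (t → e) — no; Y wants e, and R wants t.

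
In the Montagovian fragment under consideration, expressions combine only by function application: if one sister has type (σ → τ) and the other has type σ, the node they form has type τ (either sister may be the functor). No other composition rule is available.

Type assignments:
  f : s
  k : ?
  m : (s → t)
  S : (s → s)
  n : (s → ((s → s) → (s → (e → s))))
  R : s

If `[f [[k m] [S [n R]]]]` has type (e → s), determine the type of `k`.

[f [[k m] [S [n R]]]] must have type (e → s). The sister f has type s; that is not a function onto (e → s), so [[k m] [S [n R]]] must be the functor, of type (s → (e → s)).
[[k m] [S [n R]]] must have type (s → (e → s)). The sister [S [n R]] has type (s → (e → s)); that is not a function onto (s → (e → s)), so [k m] must be the functor, of type ((s → (e → s)) → (s → (e → s))).
[k m] must have type ((s → (e → s)) → (s → (e → s))). The sister m has type (s → t); that is not a function onto ((s → (e → s)) → (s → (e → s))), so k must be the functor, of type ((s → t) → ((s → (e → s)) → (s → (e → s)))).

((s → t) → ((s → (e → s)) → (s → (e → s))))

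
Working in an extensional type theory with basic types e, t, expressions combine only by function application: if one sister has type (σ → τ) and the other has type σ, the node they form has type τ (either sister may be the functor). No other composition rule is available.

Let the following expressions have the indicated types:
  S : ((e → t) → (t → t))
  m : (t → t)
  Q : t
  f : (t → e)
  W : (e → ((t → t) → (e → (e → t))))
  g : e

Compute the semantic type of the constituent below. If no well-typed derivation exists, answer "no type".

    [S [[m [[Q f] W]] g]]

(t → t)

[Q f]: functor f : (t → e), argument Q : t; result e.
[[Q f] W]: functor W : (e → ((t → t) → (e → (e → t)))), argument [Q f] : e; result ((t → t) → (e → (e → t))).
[m [[Q f] W]]: functor [[Q f] W] : ((t → t) → (e → (e → t))), argument m : (t → t); result (e → (e → t)).
[[m [[Q f] W]] g]: functor [m [[Q f] W]] : (e → (e → t)), argument g : e; result (e → t).
[S [[m [[Q f] W]] g]]: functor S : ((e → t) → (t → t)), argument [[m [[Q f] W]] g] : (e → t); result (t → t).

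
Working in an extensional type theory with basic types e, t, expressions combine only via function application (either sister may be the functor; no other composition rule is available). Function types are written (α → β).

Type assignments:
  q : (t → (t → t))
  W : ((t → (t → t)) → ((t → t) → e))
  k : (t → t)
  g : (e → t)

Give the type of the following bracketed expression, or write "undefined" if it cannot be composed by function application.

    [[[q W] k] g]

t

[q W]: ((t → (t → t)) → ((t → t) → e)) applied to (t → (t → t)) yields ((t → t) → e).
[[q W] k]: ((t → t) → e) applied to (t → t) yields e.
[[[q W] k] g]: (e → t) applied to e yields t.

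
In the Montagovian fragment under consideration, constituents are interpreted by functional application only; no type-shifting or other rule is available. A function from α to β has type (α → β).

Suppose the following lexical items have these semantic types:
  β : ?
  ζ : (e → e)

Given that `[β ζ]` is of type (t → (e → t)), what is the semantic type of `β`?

[β ζ] must have type (t → (e → t)). The sister ζ has type (e → e); that is not a function onto (t → (e → t)), so β must be the functor, of type ((e → e) → (t → (e → t))).

((e → e) → (t → (e → t)))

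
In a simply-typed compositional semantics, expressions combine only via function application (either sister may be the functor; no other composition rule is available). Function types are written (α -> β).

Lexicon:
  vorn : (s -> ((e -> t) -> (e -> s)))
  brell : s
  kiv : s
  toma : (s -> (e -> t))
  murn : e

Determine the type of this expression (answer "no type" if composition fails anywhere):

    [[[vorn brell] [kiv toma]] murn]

[vorn brell] — vorn of type (s -> ((e -> t) -> (e -> s))) combines with brell of type s: type ((e -> t) -> (e -> s)).
[kiv toma] — toma of type (s -> (e -> t)) combines with kiv of type s: type (e -> t).
[[vorn brell] [kiv toma]] — [vorn brell] of type ((e -> t) -> (e -> s)) combines with [kiv toma] of type (e -> t): type (e -> s).
[[[vorn brell] [kiv toma]] murn] — [[vorn brell] [kiv toma]] of type (e -> s) combines with murn of type e: type s.

s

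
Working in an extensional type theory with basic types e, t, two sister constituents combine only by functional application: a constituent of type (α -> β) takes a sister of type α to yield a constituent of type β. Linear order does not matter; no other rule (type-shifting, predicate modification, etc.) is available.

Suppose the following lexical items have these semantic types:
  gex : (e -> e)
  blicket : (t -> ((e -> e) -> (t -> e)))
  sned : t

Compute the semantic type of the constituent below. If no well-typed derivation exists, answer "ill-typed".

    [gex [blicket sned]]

[blicket sned] — blicket of type (t -> ((e -> e) -> (t -> e))) combines with sned of type t: type ((e -> e) -> (t -> e)).
[gex [blicket sned]] — [blicket sned] of type ((e -> e) -> (t -> e)) combines with gex of type (e -> e): type (t -> e).

(t -> e)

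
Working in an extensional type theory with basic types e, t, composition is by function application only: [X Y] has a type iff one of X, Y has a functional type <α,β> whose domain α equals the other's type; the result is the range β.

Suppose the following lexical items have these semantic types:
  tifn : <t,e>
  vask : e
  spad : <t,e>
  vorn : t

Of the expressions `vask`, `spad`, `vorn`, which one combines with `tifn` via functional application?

vask : e — no; tifn wants t, and vask wants nothing (atomic).
spad : <t,e> — no; tifn wants t, and spad wants t.
vorn — combines: tifn : <t,e> takes vorn : t as argument, giving e.

vorn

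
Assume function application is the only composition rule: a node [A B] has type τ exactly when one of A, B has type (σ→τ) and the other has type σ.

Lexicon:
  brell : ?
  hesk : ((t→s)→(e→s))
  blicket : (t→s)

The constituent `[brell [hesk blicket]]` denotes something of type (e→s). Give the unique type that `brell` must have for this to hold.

((e→s)→(e→s))

For [brell [hesk blicket]] to have type (e→s) with [hesk blicket] of type (e→s), brell must be the function: brell : ((e→s)→(e→s)).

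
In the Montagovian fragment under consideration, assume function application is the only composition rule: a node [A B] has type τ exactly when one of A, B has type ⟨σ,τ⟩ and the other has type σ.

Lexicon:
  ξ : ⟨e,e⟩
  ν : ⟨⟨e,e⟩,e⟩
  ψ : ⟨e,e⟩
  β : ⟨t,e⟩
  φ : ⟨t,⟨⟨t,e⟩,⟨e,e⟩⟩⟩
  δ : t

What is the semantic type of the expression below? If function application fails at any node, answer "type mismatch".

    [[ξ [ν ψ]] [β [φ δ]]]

e

At [ν ψ], ν : ⟨⟨e,e⟩,e⟩ takes ψ : ⟨e,e⟩, giving e.
At [ξ [ν ψ]], ξ : ⟨e,e⟩ takes [ν ψ] : e, giving e.
At [φ δ], φ : ⟨t,⟨⟨t,e⟩,⟨e,e⟩⟩⟩ takes δ : t, giving ⟨⟨t,e⟩,⟨e,e⟩⟩.
At [β [φ δ]], [φ δ] : ⟨⟨t,e⟩,⟨e,e⟩⟩ takes β : ⟨t,e⟩, giving ⟨e,e⟩.
At [[ξ [ν ψ]] [β [φ δ]]], [β [φ δ]] : ⟨e,e⟩ takes [ξ [ν ψ]] : e, giving e.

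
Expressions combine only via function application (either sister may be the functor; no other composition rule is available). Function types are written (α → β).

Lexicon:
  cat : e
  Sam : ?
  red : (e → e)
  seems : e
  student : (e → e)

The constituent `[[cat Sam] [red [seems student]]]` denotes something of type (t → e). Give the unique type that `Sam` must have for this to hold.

(e → (e → (t → e)))

[[cat Sam] [red [seems student]]] is required to be (t → e). [red [seems student]] : e cannot yield (t → e) as functor, so [cat Sam] : (e → (t → e)).
[cat Sam] is required to be (e → (t → e)). cat : e cannot yield (e → (t → e)) as functor, so Sam : (e → (e → (t → e))).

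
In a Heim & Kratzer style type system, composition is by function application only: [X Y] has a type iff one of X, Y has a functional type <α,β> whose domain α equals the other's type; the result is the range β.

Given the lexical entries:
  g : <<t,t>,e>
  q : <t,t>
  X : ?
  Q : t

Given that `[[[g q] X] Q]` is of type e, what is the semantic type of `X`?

<e,<t,e>>

[[[g q] X] Q] must have type e. The sister Q has type t; that is not a function onto e, so [[g q] X] must be the functor, of type <t,e>.
[[g q] X] must have type <t,e>. The sister [g q] has type e; that is not a function onto <t,e>, so X must be the functor, of type <e,<t,e>>.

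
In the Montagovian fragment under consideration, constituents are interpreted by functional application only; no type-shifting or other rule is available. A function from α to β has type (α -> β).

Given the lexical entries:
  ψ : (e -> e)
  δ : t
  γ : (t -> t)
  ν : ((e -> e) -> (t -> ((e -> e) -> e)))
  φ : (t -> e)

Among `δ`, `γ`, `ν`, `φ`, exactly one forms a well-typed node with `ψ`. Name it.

δ : t — does not combine with ψ.
γ : (t -> t) — does not combine with ψ.
ν — combines: ν : ((e -> e) -> (t -> ((e -> e) -> e))) takes ψ : (e -> e) as argument, giving (t -> ((e -> e) -> e)).
φ : (t -> e) — does not combine with ψ.

ν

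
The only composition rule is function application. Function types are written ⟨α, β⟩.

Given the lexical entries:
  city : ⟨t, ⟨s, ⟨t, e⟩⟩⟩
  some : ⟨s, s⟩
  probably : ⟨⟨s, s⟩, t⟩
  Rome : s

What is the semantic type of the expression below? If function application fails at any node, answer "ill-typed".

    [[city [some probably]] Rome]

⟨t, e⟩

[some probably]: ⟨⟨s, s⟩, t⟩ applied to ⟨s, s⟩ yields t.
[city [some probably]]: ⟨t, ⟨s, ⟨t, e⟩⟩⟩ applied to t yields ⟨s, ⟨t, e⟩⟩.
[[city [some probably]] Rome]: ⟨s, ⟨t, e⟩⟩ applied to s yields ⟨t, e⟩.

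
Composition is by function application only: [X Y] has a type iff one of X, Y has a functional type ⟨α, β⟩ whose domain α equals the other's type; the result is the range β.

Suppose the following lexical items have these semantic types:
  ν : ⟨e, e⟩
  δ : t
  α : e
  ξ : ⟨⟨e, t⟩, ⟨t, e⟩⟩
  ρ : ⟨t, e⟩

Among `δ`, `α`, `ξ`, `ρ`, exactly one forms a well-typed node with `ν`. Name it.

δ : t — ν needs e; δ needs nothing (atomic); neither fits.
α — combines: ν : ⟨e, e⟩ takes α : e as argument, giving e.
ξ : ⟨⟨e, t⟩, ⟨t, e⟩⟩ — ν needs e; ξ needs ⟨e, t⟩; neither fits.
ρ : ⟨t, e⟩ — ν needs e; ρ needs t; neither fits.

α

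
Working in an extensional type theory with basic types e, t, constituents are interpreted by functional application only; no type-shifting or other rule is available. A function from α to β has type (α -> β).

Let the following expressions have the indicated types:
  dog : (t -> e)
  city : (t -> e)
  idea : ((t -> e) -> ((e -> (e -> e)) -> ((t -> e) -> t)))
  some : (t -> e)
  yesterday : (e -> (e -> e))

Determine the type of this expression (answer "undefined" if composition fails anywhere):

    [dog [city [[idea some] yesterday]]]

[idea some]: idea is ((t -> e) -> ((e -> (e -> e)) -> ((t -> e) -> t))), some is (t -> e); result ((e -> (e -> e)) -> ((t -> e) -> t)).
[[idea some] yesterday]: [idea some] is ((e -> (e -> e)) -> ((t -> e) -> t)), yesterday is (e -> (e -> e)); result ((t -> e) -> t).
[city [[idea some] yesterday]]: [[idea some] yesterday] is ((t -> e) -> t), city is (t -> e); result t.
[dog [city [[idea some] yesterday]]]: dog is (t -> e), [city [[idea some] yesterday]] is t; result e.

e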